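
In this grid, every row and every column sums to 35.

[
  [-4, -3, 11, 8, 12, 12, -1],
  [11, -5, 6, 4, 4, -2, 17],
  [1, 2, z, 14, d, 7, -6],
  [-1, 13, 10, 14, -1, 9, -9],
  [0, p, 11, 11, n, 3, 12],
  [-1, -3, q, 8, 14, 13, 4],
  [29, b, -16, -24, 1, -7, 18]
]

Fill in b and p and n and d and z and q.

Row 7 has 29 − 16 − 24 + 1 − 7 + 18 = 1; the blank must be 35 − 1 = 34.
Column 2 has -3 − 5 + 2 + 13 − 3 + 34 = 38; the blank must be 35 − 38 = -3.
Row 5 has 0 − 3 + 11 + 11 + 3 + 12 = 34; the blank must be 35 − 34 = 1.
Column 5 has 12 + 4 − 1 + 1 + 14 + 1 = 31; the blank must be 35 − 31 = 4.
Row 3 has 1 + 2 + 14 + 4 + 7 − 6 = 22; the blank must be 35 − 22 = 13.
Row 6 has -1 − 3 + 8 + 14 + 13 + 4 = 35; the blank must be 35 − 35 = 0.

b = 34, p = -3, n = 1, d = 4, z = 13, q = 0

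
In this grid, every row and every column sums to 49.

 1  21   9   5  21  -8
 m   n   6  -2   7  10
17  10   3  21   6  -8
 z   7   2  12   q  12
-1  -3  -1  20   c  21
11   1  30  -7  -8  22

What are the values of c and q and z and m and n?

Row 5: -1 − 3 − 1 + 20 + 21 = 36, so its missing entry is 49 − 36 = 13.
Column 5: 21 + 7 + 6 + 13 − 8 = 39, so its missing entry is 49 − 39 = 10.
Column 2: 21 + 10 + 7 − 3 + 1 = 36, so its missing entry is 49 − 36 = 13.
Row 4: 7 + 2 + 12 + 10 + 12 = 43, so its missing entry is 49 − 43 = 6.
Row 2: 13 + 6 − 2 + 7 + 10 = 34, so its missing entry is 49 − 34 = 15.

c = 13, q = 10, z = 6, m = 15, n = 13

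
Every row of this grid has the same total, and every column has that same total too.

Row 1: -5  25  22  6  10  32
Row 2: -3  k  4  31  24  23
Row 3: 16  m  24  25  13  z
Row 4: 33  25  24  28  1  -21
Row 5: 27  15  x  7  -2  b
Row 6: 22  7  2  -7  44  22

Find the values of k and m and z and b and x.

Rows 1 and 4 both sum to 90, so that's the common total.
The known cells in row 2 total 79, leaving 90 − 79 = 11 for the blank.
The known cells in column 2 total 83, leaving 90 − 83 = 7 for the blank.
The known cells in column 3 total 76, leaving 90 − 76 = 14 for the blank.
The known cells in row 5 total 61, leaving 90 − 61 = 29 for the blank.
The known cells in row 3 total 85, leaving 90 − 85 = 5 for the blank.

k = 11, m = 7, z = 5, b = 29, x = 14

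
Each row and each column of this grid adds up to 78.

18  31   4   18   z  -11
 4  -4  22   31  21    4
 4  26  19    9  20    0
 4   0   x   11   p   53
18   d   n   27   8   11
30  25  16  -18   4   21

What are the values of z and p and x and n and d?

z = 18, p = 7, x = 3, n = 14, d = 0

The known cells in row 1 total 60, leaving 78 − 60 = 18 for the blank.
The known cells in column 5 total 71, leaving 78 − 71 = 7 for the blank.
The known cells in row 4 total 75, leaving 78 − 75 = 3 for the blank.
The known cells in column 3 total 64, leaving 78 − 64 = 14 for the blank.
The known cells in row 5 total 78, leaving 78 − 78 = 0 for the blank.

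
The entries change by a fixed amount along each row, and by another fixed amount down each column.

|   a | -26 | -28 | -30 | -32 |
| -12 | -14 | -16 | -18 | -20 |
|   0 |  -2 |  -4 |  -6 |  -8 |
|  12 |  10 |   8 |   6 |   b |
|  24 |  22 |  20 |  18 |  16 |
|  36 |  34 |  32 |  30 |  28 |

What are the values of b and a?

b = 4, a = -24

Along each row the entries change by -2 per step; down each column they change by 12.
Row 4: from 12 at column 1, stepping by -2 to column 5 gives 4.
Row 1: from -26 at column 2, stepping by -2 to column 1 gives -24.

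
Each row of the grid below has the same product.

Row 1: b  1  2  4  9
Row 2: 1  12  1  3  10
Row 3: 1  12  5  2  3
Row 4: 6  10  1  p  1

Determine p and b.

Rows 2 and 3 each multiply to 360, so every row has product 360.
Row 4: 6×10×1×1 = 60, so the missing entry is 360 ÷ 60 = 6.
Row 1: 1×2×4×9 = 72, so the missing entry is 360 ÷ 72 = 5.

p = 6, b = 5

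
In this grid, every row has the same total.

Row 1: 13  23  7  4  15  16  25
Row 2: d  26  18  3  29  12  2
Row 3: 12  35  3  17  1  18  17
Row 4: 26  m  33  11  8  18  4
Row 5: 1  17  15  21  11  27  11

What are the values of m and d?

Row 1 sums to 103 and so does row 3; that's the common total.
In row 4 the known cells total 100, leaving 103 − 100 = 3.
In row 2 the known cells total 90, leaving 103 − 90 = 13.

m = 3, d = 13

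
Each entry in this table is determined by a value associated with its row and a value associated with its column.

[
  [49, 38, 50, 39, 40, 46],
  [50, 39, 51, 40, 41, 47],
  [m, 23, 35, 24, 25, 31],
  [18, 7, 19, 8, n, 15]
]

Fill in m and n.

The difference between any two rows is the same in every column — this is an addition table with the headers hidden.
Row 3 minus row 1 is 31 − 46 = -15, so its entry in column 1 is 49 + (-15) = 34.
Row 4 minus row 1 is 15 − 46 = -31, so its entry in column 5 is 40 + (-31) = 9.

m = 34, n = 9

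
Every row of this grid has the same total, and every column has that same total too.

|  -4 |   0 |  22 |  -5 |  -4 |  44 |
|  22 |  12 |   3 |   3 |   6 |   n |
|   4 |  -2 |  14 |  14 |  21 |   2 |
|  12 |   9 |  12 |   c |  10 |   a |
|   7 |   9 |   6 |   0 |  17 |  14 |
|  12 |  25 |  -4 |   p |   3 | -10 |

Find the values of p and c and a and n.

p = 27, c = 14, a = -4, n = 7

Rows 1 and 3 both sum to 53, so that's the common total.
The known cells in row 6 total 26, leaving 53 − 26 = 27 for the blank.
The known cells in column 4 total 39, leaving 53 − 39 = 14 for the blank.
The known cells in row 4 total 57, leaving 53 − 57 = -4 for the blank.
The known cells in row 2 total 46, leaving 53 − 46 = 7 for the blank.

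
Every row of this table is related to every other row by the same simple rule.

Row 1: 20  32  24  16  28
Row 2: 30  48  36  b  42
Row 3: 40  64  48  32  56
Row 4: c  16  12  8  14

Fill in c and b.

c = 10, b = 24

Each row is a constant multiple of every other row — this is a multiplication table with the headers hidden.
Row 4 is 16/32 = 1/2 times row 1, so its entry in column 1 is 20 × 1/2 = 10.
Row 2 is 48/32 = 3/2 times row 1, so its entry in column 4 is 16 × 3/2 = 24.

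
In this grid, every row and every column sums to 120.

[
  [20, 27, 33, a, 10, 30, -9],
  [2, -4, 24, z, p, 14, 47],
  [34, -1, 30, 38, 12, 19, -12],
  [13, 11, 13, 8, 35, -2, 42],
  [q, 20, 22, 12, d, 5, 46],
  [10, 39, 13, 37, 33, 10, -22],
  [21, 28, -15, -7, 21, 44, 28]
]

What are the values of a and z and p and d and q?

The known cells in column 1 total 100, leaving 120 − 100 = 20 for the blank.
The known cells in row 5 total 125, leaving 120 − 125 = -5 for the blank.
The known cells in row 1 total 111, leaving 120 − 111 = 9 for the blank.
The known cells in column 5 total 106, leaving 120 − 106 = 14 for the blank.
The known cells in row 2 total 97, leaving 120 − 97 = 23 for the blank.

a = 9, z = 23, p = 14, d = -5, q = 20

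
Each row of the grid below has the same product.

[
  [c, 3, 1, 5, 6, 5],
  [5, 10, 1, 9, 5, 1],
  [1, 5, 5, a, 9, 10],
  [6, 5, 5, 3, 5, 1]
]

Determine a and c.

Rows 2 and 4 each multiply to 2250, so every row has product 2250.
Row 3: 1×5×5×9×10 = 2250, so the missing entry is 2250 ÷ 2250 = 1.
Row 1: 3×1×5×6×5 = 450, so the missing entry is 2250 ÷ 450 = 5.

a = 1, c = 5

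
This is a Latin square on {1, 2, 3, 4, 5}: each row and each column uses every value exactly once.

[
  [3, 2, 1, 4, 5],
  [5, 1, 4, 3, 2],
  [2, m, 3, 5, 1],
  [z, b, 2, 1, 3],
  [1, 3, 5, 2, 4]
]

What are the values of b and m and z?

b = 5, m = 4, z = 4

For row 3, column 2: row 3 already has {1, 2, 3, 5}; that leaves 4.
At (row 4, col 2): column 2 already has {1, 2, 3, 4}, so the value is 5.
At (row 4, col 1): row 4 already has {1, 2, 3, 5}, so the value is 4.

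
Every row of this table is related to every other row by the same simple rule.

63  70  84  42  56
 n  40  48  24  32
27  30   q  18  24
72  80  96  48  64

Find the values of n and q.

Each row is a constant multiple of every other row — this is a multiplication table with the headers hidden.
Row 2 is 40/70 = 4/7 times row 1, so its entry in column 1 is 63 × 4/7 = 36.
Row 3 is 30/70 = 3/7 times row 1, so its entry in column 3 is 84 × 3/7 = 36.

n = 36, q = 36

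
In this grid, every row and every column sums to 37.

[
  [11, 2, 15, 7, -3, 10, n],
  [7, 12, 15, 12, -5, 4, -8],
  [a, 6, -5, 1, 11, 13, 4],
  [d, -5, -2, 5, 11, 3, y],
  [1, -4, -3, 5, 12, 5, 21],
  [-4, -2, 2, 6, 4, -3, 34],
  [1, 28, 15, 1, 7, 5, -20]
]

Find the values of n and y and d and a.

The known cells in row 3 total 30, leaving 37 − 30 = 7 for the blank.
The known cells in column 1 total 23, leaving 37 − 23 = 14 for the blank.
The known cells in row 4 total 26, leaving 37 − 26 = 11 for the blank.
The known cells in row 1 total 42, leaving 37 − 42 = -5 for the blank.

n = -5, y = 11, d = 14, a = 7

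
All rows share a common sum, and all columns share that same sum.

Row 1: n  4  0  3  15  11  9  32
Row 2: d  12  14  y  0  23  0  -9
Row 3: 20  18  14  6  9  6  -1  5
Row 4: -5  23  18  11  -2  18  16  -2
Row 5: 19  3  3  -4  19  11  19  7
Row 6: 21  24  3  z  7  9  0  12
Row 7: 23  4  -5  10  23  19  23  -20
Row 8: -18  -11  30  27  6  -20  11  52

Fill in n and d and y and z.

Rows 3 and 4 both sum to 77, so that's the common total.
Row 6 has 21 + 24 + 3 + 7 + 9 + 0 + 12 = 76; the blank must be 77 − 76 = 1.
Column 4 has 3 + 6 + 11 − 4 + 1 + 10 + 27 = 54; the blank must be 77 − 54 = 23.
Row 2 has 12 + 14 + 23 + 0 + 23 + 0 − 9 = 63; the blank must be 77 − 63 = 14.
Row 1 has 4 + 0 + 3 + 15 + 11 + 9 + 32 = 74; the blank must be 77 − 74 = 3.

n = 3, d = 14, y = 23, z = 1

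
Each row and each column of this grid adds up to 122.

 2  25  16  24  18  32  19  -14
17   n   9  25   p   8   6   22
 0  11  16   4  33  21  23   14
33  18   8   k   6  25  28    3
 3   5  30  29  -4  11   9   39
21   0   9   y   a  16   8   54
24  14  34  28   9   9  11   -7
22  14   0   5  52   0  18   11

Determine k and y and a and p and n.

The known cells in column 2 total 87, leaving 122 − 87 = 35 for the blank.
The known cells in row 2 total 122, leaving 122 − 122 = 0 for the blank.
The known cells in column 5 total 114, leaving 122 − 114 = 8 for the blank.
The known cells in row 4 total 121, leaving 122 − 121 = 1 for the blank.
The known cells in row 6 total 116, leaving 122 − 116 = 6 for the blank.

k = 1, y = 6, a = 8, p = 0, n = 35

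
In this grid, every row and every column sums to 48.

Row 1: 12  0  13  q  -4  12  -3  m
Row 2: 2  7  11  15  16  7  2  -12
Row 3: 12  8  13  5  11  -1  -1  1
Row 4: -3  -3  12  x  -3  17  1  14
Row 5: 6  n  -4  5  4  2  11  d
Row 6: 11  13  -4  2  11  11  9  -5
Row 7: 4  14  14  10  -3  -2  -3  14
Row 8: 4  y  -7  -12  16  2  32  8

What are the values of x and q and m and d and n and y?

Row 8 has 4 − 7 − 12 + 16 + 2 + 32 + 8 = 43; the blank must be 48 − 43 = 5.
Row 4 has -3 − 3 + 12 − 3 + 17 + 1 + 14 = 35; the blank must be 48 − 35 = 13.
Column 4 has 15 + 5 + 13 + 5 + 2 + 10 − 12 = 38; the blank must be 48 − 38 = 10.
Row 1 has 12 + 0 + 13 + 10 − 4 + 12 − 3 = 40; the blank must be 48 − 40 = 8.
Column 2 has 0 + 7 + 8 − 3 + 13 + 14 + 5 = 44; the blank must be 48 − 44 = 4.
Row 5 has 6 + 4 − 4 + 5 + 4 + 2 + 11 = 28; the blank must be 48 − 28 = 20.

x = 13, q = 10, m = 8, d = 20, n = 4, y = 5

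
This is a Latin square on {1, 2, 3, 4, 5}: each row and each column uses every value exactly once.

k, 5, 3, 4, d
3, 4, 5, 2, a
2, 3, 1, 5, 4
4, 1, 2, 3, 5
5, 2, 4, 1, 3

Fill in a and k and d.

For row 2, column 5: row 2 already has {2, 3, 4, 5}; that leaves 1.
At (row 1, col 5): column 5 already has {1, 3, 4, 5}, so the value is 2.
Cell (1,1): row 1 already has {2, 3, 4, 5} → 1.

a = 1, k = 1, d = 2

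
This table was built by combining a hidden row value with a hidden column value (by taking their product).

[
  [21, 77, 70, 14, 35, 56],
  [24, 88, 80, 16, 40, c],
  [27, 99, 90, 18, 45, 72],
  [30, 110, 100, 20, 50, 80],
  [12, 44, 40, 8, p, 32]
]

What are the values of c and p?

c = 64, p = 20

Each row is a constant multiple of every other row — this is a multiplication table with the headers hidden.
Row 2 is 24/21 = 8/7 times row 1, so its entry in column 6 is 56 × 8/7 = 64.
Row 5 is 12/21 = 4/7 times row 1, so its entry in column 5 is 35 × 4/7 = 20.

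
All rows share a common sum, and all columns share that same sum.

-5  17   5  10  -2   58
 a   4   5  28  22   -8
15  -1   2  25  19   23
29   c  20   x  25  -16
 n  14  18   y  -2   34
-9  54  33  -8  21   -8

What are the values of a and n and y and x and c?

a = 32, n = 21, y = -2, x = 30, c = -5

Rows 1 and 3 both sum to 83, so that's the common total.
The known cells in column 2 total 88, leaving 83 − 88 = -5 for the blank.
The known cells in row 4 total 53, leaving 83 − 53 = 30 for the blank.
The known cells in column 4 total 85, leaving 83 − 85 = -2 for the blank.
The known cells in row 5 total 62, leaving 83 − 62 = 21 for the blank.
The known cells in row 2 total 51, leaving 83 − 51 = 32 for the blank.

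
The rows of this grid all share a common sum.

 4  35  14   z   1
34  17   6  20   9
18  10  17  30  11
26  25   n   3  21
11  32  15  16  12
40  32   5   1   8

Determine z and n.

z = 32, n = 11

Rows 2 and 3 both add up to 86, so every row sums to 86.
Row 1: 4 + 35 + 14 + 1 = 54, so the missing entry is 86 − 54 = 32.
Row 4: 26 + 25 + 3 + 21 = 75, so the missing entry is 86 − 75 = 11.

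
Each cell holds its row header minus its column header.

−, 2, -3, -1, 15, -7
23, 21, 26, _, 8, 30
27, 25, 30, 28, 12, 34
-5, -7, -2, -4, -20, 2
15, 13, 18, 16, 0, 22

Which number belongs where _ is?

24

23 − (-1) = 24.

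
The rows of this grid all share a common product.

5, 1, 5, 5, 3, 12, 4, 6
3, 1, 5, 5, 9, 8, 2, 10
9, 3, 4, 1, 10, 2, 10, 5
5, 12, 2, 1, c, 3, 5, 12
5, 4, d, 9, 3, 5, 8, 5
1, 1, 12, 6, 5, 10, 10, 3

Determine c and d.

Rows 2 and 6 each multiply to 108000, so every row has product 108000.
Row 4: 5×12×2×1×3×5×12 = 21600, so the missing entry is 108000 ÷ 21600 = 5.
Row 5: 5×4×9×3×5×8×5 = 108000, so the missing entry is 108000 ÷ 108000 = 1.

c = 5, d = 1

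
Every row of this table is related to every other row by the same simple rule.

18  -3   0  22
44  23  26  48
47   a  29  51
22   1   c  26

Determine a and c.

The difference between any two rows is the same in every column — this is an addition table with the headers hidden.
Row 3 minus row 1 is 47 − 18 = 29, so its entry in column 2 is -3 + 29 = 26.
Row 4 minus row 1 is 22 − 18 = 4, so its entry in column 3 is 0 + 4 = 4.

a = 26, c = 4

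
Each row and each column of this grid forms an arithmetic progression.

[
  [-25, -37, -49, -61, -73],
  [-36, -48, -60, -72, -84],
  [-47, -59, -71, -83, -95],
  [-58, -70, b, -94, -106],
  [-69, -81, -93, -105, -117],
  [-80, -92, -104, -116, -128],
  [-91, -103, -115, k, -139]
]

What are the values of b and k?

Along each row the entries change by -12 per step; down each column they change by -11.
Row 4: from -58 at column 1, stepping by -12 to column 3 gives -82.
Row 7: from -91 at column 1, stepping by -12 to column 4 gives -127.

b = -82, k = -127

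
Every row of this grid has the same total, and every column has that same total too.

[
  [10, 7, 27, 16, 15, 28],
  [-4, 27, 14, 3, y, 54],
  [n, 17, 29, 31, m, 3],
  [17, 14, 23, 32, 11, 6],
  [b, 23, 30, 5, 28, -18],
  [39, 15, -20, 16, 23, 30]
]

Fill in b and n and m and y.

b = 35, n = 6, m = 17, y = 9

Rows 1 and 4 both sum to 103, so that's the common total.
Row 5 has 23 + 30 + 5 + 28 − 18 = 68; the blank must be 103 − 68 = 35.
Column 1 has 10 − 4 + 17 + 35 + 39 = 97; the blank must be 103 − 97 = 6.
Row 3 has 6 + 17 + 29 + 31 + 3 = 86; the blank must be 103 − 86 = 17.
Row 2 has -4 + 27 + 14 + 3 + 54 = 94; the blank must be 103 − 94 = 9.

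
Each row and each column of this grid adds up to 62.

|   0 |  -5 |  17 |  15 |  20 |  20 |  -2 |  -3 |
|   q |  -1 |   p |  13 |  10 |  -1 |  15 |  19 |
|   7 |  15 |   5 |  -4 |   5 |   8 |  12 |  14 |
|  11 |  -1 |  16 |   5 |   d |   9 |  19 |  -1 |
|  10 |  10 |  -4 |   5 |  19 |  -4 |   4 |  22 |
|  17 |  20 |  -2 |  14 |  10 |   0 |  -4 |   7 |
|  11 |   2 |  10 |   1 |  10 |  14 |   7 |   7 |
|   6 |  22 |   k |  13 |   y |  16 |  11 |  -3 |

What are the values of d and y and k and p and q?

The known cells in row 4 total 58, leaving 62 − 58 = 4 for the blank.
The known cells in column 5 total 78, leaving 62 − 78 = -16 for the blank.
The known cells in row 8 total 49, leaving 62 − 49 = 13 for the blank.
The known cells in column 3 total 55, leaving 62 − 55 = 7 for the blank.
The known cells in row 2 total 62, leaving 62 − 62 = 0 for the blank.

d = 4, y = -16, k = 13, p = 7, q = 0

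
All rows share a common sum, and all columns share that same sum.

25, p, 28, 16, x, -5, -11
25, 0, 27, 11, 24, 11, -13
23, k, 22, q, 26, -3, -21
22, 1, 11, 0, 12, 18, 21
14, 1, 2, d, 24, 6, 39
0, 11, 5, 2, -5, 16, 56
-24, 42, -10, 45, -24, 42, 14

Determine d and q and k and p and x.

d = -1, q = 12, k = 26, p = 4, x = 28

Rows 2 and 4 both sum to 85, so that's the common total.
Column 5: 24 + 26 + 12 + 24 − 5 − 24 = 57, so its missing entry is 85 − 57 = 28.
Row 1: 25 + 28 + 16 + 28 − 5 − 11 = 81, so its missing entry is 85 − 81 = 4.
Column 2: 4 + 0 + 1 + 1 + 11 + 42 = 59, so its missing entry is 85 − 59 = 26.
Row 5: 14 + 1 + 2 + 24 + 6 + 39 = 86, so its missing entry is 85 − 86 = -1.
Row 3: 23 + 26 + 22 + 26 − 3 − 21 = 73, so its missing entry is 85 − 73 = 12.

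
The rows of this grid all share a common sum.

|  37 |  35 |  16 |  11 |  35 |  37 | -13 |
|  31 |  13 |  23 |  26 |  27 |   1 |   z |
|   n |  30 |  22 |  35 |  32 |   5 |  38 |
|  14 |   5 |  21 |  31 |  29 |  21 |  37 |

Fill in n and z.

n = -4, z = 37

Row 1 sums to 158 and so does row 4; that's the common total.
In row 3 the known cells total 162, leaving 158 − 162 = -4.
In row 2 the known cells total 121, leaving 158 − 121 = 37.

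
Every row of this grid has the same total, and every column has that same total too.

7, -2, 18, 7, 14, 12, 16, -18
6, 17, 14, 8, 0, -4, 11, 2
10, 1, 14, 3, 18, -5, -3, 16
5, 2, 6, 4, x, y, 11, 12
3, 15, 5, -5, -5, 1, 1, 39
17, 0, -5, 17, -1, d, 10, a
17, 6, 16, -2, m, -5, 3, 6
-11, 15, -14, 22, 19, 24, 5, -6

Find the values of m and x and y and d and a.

m = 13, x = -4, y = 18, d = 13, a = 3

Rows 1 and 2 both sum to 54, so that's the common total.
Row 7: 17 + 6 + 16 − 2 − 5 + 3 + 6 = 41, so its missing entry is 54 − 41 = 13.
Column 5: 14 + 0 + 18 − 5 − 1 + 13 + 19 = 58, so its missing entry is 54 − 58 = -4.
Column 8: -18 + 2 + 16 + 12 + 39 + 6 − 6 = 51, so its missing entry is 54 − 51 = 3.
Row 6: 17 + 0 − 5 + 17 − 1 + 10 + 3 = 41, so its missing entry is 54 − 41 = 13.
Row 4: 5 + 2 + 6 + 4 − 4 + 11 + 12 = 36, so its missing entry is 54 − 36 = 18.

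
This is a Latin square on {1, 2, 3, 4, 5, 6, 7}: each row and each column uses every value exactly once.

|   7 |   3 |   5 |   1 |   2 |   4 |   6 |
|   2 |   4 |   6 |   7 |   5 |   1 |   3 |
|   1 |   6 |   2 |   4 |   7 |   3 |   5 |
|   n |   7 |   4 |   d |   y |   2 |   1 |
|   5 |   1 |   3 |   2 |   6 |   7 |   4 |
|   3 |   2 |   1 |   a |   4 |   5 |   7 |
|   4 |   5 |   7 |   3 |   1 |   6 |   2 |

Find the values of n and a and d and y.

Cell (6,4): row 6 already has {1, 2, 3, 4, 5, 7} → 6.
For row 4, column 4: column 4 already has {1, 2, 3, 4, 6, 7}; that leaves 5.
Cell (4,5): column 5 already has {1, 2, 4, 5, 6, 7} → 3.
For row 4, column 1: row 4 already has {1, 2, 3, 4, 5, 7}; that leaves 6.

n = 6, a = 6, d = 5, y = 3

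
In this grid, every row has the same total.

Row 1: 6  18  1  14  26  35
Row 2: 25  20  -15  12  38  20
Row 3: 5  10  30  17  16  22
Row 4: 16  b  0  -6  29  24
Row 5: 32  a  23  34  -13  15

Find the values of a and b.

The complete rows each total 100.
Row 5 is missing 100 − 91 = 9 (since 32 + 23 + 34 − 13 + 15 = 91).
Row 4 is missing 100 − 63 = 37 (since 16 + 0 − 6 + 29 + 24 = 63).

a = 9, b = 37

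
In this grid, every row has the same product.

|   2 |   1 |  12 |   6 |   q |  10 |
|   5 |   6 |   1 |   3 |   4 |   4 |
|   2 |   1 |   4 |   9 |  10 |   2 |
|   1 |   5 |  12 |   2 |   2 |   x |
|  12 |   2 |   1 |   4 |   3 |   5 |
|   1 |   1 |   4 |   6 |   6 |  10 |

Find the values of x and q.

Rows 2 and 6 each multiply to 1440, so every row has product 1440.
Row 4: 1×5×12×2×2 = 240, so the missing entry is 1440 ÷ 240 = 6.
Row 1: 2×1×12×6×10 = 1440, so the missing entry is 1440 ÷ 1440 = 1.

x = 6, q = 1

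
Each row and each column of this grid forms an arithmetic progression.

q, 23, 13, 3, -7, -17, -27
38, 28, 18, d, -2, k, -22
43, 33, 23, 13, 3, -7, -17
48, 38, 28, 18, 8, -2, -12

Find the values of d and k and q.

Along each row the entries change by -10 per step; down each column they change by 5.
Row 2: from 38 at column 1, stepping by -10 to column 4 gives 8.
Row 2: from 38 at column 1, stepping by -10 to column 6 gives -12.
Row 1: from 23 at column 2, stepping by -10 to column 1 gives 33.

d = 8, k = -12, q = 33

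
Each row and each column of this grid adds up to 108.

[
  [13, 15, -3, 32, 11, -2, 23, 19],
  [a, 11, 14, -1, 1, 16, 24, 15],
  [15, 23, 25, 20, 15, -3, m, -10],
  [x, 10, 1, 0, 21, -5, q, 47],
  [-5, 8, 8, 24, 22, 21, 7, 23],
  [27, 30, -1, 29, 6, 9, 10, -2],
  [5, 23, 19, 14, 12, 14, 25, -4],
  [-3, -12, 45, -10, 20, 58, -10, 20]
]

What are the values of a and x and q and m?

Row 2: 11 + 14 − 1 + 1 + 16 + 24 + 15 = 80, so its missing entry is 108 − 80 = 28.
Row 3: 15 + 23 + 25 + 20 + 15 − 3 − 10 = 85, so its missing entry is 108 − 85 = 23.
Column 7: 23 + 24 + 23 + 7 + 10 + 25 − 10 = 102, so its missing entry is 108 − 102 = 6.
Row 4: 10 + 1 + 0 + 21 − 5 + 6 + 47 = 80, so its missing entry is 108 − 80 = 28.

a = 28, x = 28, q = 6, m = 23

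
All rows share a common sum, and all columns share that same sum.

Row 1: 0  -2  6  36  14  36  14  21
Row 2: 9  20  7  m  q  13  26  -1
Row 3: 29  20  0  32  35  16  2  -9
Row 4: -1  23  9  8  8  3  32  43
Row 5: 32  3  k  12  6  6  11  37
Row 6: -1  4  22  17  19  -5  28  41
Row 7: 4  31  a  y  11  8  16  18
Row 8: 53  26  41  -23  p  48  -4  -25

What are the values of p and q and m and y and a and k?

p = 9, q = 23, m = 28, y = 15, a = 22, k = 18

Rows 1 and 3 both sum to 125, so that's the common total.
Row 8 has 53 + 26 + 41 − 23 + 48 − 4 − 25 = 116; the blank must be 125 − 116 = 9.
Column 5 has 14 + 35 + 8 + 6 + 19 + 11 + 9 = 102; the blank must be 125 − 102 = 23.
Row 5 has 32 + 3 + 12 + 6 + 6 + 11 + 37 = 107; the blank must be 125 − 107 = 18.
Column 3 has 6 + 7 + 0 + 9 + 18 + 22 + 41 = 103; the blank must be 125 − 103 = 22.
Row 7 has 4 + 31 + 22 + 11 + 8 + 16 + 18 = 110; the blank must be 125 − 110 = 15.
Row 2 has 9 + 20 + 7 + 23 + 13 + 26 − 1 = 97; the blank must be 125 − 97 = 28.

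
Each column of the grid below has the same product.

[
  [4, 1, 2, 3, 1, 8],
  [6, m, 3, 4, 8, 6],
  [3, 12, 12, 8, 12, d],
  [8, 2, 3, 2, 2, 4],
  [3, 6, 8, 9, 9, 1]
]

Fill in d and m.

d = 9, m = 12

Columns 3 and 4 each multiply to 1728, so every column has product 1728.
Column 6: 8×6×4×1 = 192, so the missing entry is 1728 ÷ 192 = 9.
Column 2: 1×12×2×6 = 144, so the missing entry is 1728 ÷ 144 = 12.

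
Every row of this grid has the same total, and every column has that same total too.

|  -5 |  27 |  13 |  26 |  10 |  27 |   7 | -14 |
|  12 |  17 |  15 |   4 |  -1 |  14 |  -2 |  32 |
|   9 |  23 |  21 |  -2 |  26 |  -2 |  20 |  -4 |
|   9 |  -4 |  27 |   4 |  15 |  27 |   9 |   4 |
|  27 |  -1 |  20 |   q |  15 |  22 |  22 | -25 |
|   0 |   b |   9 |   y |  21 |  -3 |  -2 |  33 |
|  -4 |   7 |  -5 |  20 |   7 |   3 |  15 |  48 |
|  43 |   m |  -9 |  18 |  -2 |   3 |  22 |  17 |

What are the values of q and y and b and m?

q = 11, y = 10, b = 23, m = -1

Rows 1 and 2 both sum to 91, so that's the common total.
The known cells in row 8 total 92, leaving 91 − 92 = -1 for the blank.
The known cells in column 2 total 68, leaving 91 − 68 = 23 for the blank.
The known cells in row 6 total 81, leaving 91 − 81 = 10 for the blank.
The known cells in row 5 total 80, leaving 91 − 80 = 11 for the blank.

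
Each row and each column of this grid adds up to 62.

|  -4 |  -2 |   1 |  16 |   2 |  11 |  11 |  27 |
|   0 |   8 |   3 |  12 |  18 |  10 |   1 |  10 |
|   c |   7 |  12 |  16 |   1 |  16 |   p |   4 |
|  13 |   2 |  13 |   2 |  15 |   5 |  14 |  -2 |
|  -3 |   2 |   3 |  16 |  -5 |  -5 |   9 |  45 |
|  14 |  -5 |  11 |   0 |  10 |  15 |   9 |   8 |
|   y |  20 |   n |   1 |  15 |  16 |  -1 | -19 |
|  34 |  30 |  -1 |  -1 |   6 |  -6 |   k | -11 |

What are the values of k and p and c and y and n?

The known cells in column 3 total 42, leaving 62 − 42 = 20 for the blank.
The known cells in row 8 total 51, leaving 62 − 51 = 11 for the blank.
The known cells in column 7 total 54, leaving 62 − 54 = 8 for the blank.
The known cells in row 3 total 64, leaving 62 − 64 = -2 for the blank.
The known cells in row 7 total 52, leaving 62 − 52 = 10 for the blank.

k = 11, p = 8, c = -2, y = 10, n = 20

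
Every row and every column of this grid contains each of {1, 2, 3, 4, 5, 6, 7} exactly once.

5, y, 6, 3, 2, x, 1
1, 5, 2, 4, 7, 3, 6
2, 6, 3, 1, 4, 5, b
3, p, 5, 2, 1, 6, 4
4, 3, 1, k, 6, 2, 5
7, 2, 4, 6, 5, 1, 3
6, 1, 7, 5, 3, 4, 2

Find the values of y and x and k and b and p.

y = 4, x = 7, k = 7, b = 7, p = 7

At (row 5, col 4): row 5 already has {1, 2, 3, 4, 5, 6}, so the value is 7.
At (row 4, col 2): row 4 already has {1, 2, 3, 4, 5, 6}, so the value is 7.
For row 1, column 2: column 2 already has {1, 2, 3, 5, 6, 7}; that leaves 4.
Cell (3,7): row 3 already has {1, 2, 3, 4, 5, 6} → 7.
At (row 1, col 6): row 1 already has {1, 2, 3, 4, 5, 6}, so the value is 7.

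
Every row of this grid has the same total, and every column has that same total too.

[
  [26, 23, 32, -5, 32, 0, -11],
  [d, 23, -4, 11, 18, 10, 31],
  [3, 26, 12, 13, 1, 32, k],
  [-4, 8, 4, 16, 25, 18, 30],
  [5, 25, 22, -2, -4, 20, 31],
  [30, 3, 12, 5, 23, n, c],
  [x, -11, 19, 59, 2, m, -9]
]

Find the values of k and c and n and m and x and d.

k = 10, c = 15, n = 9, m = 8, x = 29, d = 8

Rows 1 and 4 both sum to 97, so that's the common total.
The known cells in row 3 total 87, leaving 97 − 87 = 10 for the blank.
The known cells in column 7 total 82, leaving 97 − 82 = 15 for the blank.
The known cells in row 6 total 88, leaving 97 − 88 = 9 for the blank.
The known cells in column 6 total 89, leaving 97 − 89 = 8 for the blank.
The known cells in row 7 total 68, leaving 97 − 68 = 29 for the blank.
The known cells in row 2 total 89, leaving 97 − 89 = 8 for the blank.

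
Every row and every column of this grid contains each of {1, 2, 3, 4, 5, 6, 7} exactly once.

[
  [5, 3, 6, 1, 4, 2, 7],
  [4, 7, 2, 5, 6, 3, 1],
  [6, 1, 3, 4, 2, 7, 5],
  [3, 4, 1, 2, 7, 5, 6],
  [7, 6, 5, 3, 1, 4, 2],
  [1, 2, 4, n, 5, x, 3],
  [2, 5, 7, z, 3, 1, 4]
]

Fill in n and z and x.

n = 7, z = 6, x = 6

Cell (7,4): row 7 already has {1, 2, 3, 4, 5, 7} → 6.
At (row 6, col 4): column 4 already has {1, 2, 3, 4, 5, 6}, so the value is 7.
For row 6, column 6: row 6 already has {1, 2, 3, 4, 5, 7}; that leaves 6.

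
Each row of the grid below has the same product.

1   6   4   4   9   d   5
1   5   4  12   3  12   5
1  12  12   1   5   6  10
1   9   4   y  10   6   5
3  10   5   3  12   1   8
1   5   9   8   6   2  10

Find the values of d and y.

d = 10, y = 4

Rows 3 and 5 each multiply to 43200, so every row has product 43200.
Row 1: 1×6×4×4×9×5 = 4320, so the missing entry is 43200 ÷ 4320 = 10.
Row 4: 1×9×4×10×6×5 = 10800, so the missing entry is 43200 ÷ 10800 = 4.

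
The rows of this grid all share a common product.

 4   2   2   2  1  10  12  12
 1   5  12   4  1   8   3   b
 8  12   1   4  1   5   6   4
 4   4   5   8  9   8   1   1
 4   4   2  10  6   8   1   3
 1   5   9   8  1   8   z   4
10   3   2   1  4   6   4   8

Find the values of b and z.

Rows 4 and 7 each multiply to 46080, so every row has product 46080.
Row 2: 1×5×12×4×1×8×3 = 5760, so the missing entry is 46080 ÷ 5760 = 8.
Row 6: 1×5×9×8×1×8×4 = 11520, so the missing entry is 46080 ÷ 11520 = 4.

b = 8, z = 4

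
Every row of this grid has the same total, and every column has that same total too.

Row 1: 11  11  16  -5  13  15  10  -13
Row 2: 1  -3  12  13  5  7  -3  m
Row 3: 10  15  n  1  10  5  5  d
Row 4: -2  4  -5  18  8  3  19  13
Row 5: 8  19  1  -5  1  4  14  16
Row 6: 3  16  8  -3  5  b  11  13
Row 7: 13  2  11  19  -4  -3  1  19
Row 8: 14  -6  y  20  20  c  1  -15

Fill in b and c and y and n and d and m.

Rows 1 and 4 both sum to 58, so that's the common total.
Row 6 has 3 + 16 + 8 − 3 + 5 + 11 + 13 = 53; the blank must be 58 − 53 = 5.
Row 2 has 1 − 3 + 12 + 13 + 5 + 7 − 3 = 32; the blank must be 58 − 32 = 26.
Column 8 has -13 + 26 + 13 + 16 + 13 + 19 − 15 = 59; the blank must be 58 − 59 = -1.
Row 3 has 10 + 15 + 1 + 10 + 5 + 5 − 1 = 45; the blank must be 58 − 45 = 13.
Column 3 has 16 + 12 + 13 − 5 + 1 + 8 + 11 = 56; the blank must be 58 − 56 = 2.
Row 8 has 14 − 6 + 2 + 20 + 20 + 1 − 15 = 36; the blank must be 58 − 36 = 22.

b = 5, c = 22, y = 2, n = 13, d = -1, m = 26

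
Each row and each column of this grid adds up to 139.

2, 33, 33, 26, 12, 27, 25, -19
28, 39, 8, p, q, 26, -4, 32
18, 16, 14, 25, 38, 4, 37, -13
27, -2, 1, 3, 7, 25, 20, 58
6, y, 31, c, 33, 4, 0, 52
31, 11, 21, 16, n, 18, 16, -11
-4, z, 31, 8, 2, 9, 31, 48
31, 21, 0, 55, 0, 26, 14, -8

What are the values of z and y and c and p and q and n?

z = 14, y = 7, c = 6, p = 0, q = 10, n = 37

The known cells in row 7 total 125, leaving 139 − 125 = 14 for the blank.
The known cells in column 2 total 132, leaving 139 − 132 = 7 for the blank.
The known cells in row 5 total 133, leaving 139 − 133 = 6 for the blank.
The known cells in row 6 total 102, leaving 139 − 102 = 37 for the blank.
The known cells in column 5 total 129, leaving 139 − 129 = 10 for the blank.
The known cells in row 2 total 139, leaving 139 − 139 = 0 for the blank.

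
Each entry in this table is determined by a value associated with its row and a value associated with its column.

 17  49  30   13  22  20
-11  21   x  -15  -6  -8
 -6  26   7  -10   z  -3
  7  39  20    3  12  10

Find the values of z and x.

The difference between any two rows is the same in every column — this is an addition table with the headers hidden.
Row 3 minus row 1 is -6 − 17 = -23, so its entry in column 5 is 22 + (-23) = -1.
Row 2 minus row 1 is -11 − 17 = -28, so its entry in column 3 is 30 + (-28) = 2.

z = -1, x = 2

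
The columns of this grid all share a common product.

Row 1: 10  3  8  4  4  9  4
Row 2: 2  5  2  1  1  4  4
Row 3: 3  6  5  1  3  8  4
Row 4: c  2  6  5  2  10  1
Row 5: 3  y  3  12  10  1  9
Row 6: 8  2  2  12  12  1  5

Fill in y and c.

Columns 3 and 6 each multiply to 2880, so every column has product 2880.
Column 2: 3×5×6×2×2 = 360, so the missing entry is 2880 ÷ 360 = 8.
Column 1: 10×2×3×3×8 = 1440, so the missing entry is 2880 ÷ 1440 = 2.

y = 8, c = 2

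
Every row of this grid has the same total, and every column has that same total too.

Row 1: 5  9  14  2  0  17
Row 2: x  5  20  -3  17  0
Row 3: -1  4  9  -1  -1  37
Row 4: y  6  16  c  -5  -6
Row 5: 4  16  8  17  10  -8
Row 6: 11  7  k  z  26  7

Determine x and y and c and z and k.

Rows 1 and 3 both sum to 47, so that's the common total.
Row 2: 5 + 20 − 3 + 17 + 0 = 39, so its missing entry is 47 − 39 = 8.
Column 1: 5 + 8 − 1 + 4 + 11 = 27, so its missing entry is 47 − 27 = 20.
Row 4: 20 + 6 + 16 − 5 − 6 = 31, so its missing entry is 47 − 31 = 16.
Column 4: 2 − 3 − 1 + 16 + 17 = 31, so its missing entry is 47 − 31 = 16.
Row 6: 11 + 7 + 16 + 26 + 7 = 67, so its missing entry is 47 − 67 = -20.

x = 8, y = 20, c = 16, z = 16, k = -20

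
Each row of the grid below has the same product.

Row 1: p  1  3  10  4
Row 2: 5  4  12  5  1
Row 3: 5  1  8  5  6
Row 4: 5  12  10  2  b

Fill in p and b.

Rows 2 and 3 each multiply to 1200, so every row has product 1200.
Row 1: 1×3×10×4 = 120, so the missing entry is 1200 ÷ 120 = 10.
Row 4: 5×12×10×2 = 1200, so the missing entry is 1200 ÷ 1200 = 1.

p = 10, b = 1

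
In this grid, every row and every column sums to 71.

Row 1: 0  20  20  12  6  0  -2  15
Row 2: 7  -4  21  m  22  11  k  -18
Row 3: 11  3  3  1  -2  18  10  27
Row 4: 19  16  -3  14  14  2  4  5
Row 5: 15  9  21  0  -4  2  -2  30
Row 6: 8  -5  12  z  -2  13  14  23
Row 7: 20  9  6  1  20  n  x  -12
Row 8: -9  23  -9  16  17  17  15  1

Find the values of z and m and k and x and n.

Column 6 has 0 + 11 + 18 + 2 + 2 + 13 + 17 = 63; the blank must be 71 − 63 = 8.
Row 7 has 20 + 9 + 6 + 1 + 20 + 8 − 12 = 52; the blank must be 71 − 52 = 19.
Row 6 has 8 − 5 + 12 − 2 + 13 + 14 + 23 = 63; the blank must be 71 − 63 = 8.
Column 7 has -2 + 10 + 4 − 2 + 14 + 19 + 15 = 58; the blank must be 71 − 58 = 13.
Row 2 has 7 − 4 + 21 + 22 + 11 + 13 − 18 = 52; the blank must be 71 − 52 = 19.

z = 8, m = 19, k = 13, x = 19, n = 8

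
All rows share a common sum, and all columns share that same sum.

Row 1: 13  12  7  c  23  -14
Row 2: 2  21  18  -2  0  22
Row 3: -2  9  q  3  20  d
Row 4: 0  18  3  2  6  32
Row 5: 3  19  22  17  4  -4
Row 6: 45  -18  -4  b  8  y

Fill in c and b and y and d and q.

c = 20, b = 21, y = 9, d = 16, q = 15

Rows 2 and 4 both sum to 61, so that's the common total.
Row 1: 13 + 12 + 7 + 23 − 14 = 41, so its missing entry is 61 − 41 = 20.
Column 3: 7 + 18 + 3 + 22 − 4 = 46, so its missing entry is 61 − 46 = 15.
Column 4: 20 − 2 + 3 + 2 + 17 = 40, so its missing entry is 61 − 40 = 21.
Row 6: 45 − 18 − 4 + 21 + 8 = 52, so its missing entry is 61 − 52 = 9.
Row 3: -2 + 9 + 15 + 3 + 20 = 45, so its missing entry is 61 − 45 = 16.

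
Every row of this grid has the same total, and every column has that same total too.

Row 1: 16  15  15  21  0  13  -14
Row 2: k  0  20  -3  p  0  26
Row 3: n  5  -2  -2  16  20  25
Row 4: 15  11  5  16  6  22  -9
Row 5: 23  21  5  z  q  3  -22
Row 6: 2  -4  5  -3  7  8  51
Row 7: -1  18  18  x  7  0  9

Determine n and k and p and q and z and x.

n = 4, k = 7, p = 16, q = 14, z = 22, x = 15

Rows 1 and 4 both sum to 66, so that's the common total.
The known cells in row 3 total 62, leaving 66 − 62 = 4 for the blank.
The known cells in column 1 total 59, leaving 66 − 59 = 7 for the blank.
The known cells in row 2 total 50, leaving 66 − 50 = 16 for the blank.
The known cells in column 5 total 52, leaving 66 − 52 = 14 for the blank.
The known cells in row 5 total 44, leaving 66 − 44 = 22 for the blank.
The known cells in row 7 total 51, leaving 66 − 51 = 15 for the blank.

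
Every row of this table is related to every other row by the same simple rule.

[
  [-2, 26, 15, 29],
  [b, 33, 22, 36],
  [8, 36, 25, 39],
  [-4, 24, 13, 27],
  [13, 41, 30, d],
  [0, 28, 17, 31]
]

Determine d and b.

The difference between any two rows is the same in every column — this is an addition table with the headers hidden.
Row 5 minus row 1 is 30 − 15 = 15, so its entry in column 4 is 29 + 15 = 44.
Row 2 minus row 1 is 22 − 15 = 7, so its entry in column 1 is -2 + 7 = 5.

d = 44, b = 5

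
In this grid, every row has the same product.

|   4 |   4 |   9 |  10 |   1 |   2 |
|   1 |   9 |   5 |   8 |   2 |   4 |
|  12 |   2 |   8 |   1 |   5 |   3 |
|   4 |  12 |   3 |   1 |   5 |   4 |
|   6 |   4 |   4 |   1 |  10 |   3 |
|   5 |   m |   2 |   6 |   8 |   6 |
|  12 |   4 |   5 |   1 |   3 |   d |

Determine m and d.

m = 1, d = 4

Rows 1 and 4 each multiply to 2880, so every row has product 2880.
Row 6: 5×2×6×8×6 = 2880, so the missing entry is 2880 ÷ 2880 = 1.
Row 7: 12×4×5×1×3 = 720, so the missing entry is 2880 ÷ 720 = 4.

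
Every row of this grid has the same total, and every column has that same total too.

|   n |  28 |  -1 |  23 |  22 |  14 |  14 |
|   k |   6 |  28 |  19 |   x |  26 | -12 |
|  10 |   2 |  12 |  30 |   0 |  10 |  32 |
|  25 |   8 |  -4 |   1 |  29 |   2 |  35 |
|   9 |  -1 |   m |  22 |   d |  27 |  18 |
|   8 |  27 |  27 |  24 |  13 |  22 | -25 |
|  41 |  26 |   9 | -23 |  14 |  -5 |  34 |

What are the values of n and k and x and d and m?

Rows 3 and 4 both sum to 96, so that's the common total.
Row 1 has 28 − 1 + 23 + 22 + 14 + 14 = 100; the blank must be 96 − 100 = -4.
Column 3 has -1 + 28 + 12 − 4 + 27 + 9 = 71; the blank must be 96 − 71 = 25.
Row 5 has 9 − 1 + 25 + 22 + 27 + 18 = 100; the blank must be 96 − 100 = -4.
Column 5 has 22 + 0 + 29 − 4 + 13 + 14 = 74; the blank must be 96 − 74 = 22.
Row 2 has 6 + 28 + 19 + 22 + 26 − 12 = 89; the blank must be 96 − 89 = 7.

n = -4, k = 7, x = 22, d = -4, m = 25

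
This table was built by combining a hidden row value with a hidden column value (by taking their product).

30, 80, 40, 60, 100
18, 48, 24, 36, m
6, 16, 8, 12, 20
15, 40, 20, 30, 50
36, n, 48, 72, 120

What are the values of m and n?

Each row is a constant multiple of every other row — this is a multiplication table with the headers hidden.
Row 2 is 18/30 = 3/5 times row 1, so its entry in column 5 is 100 × 3/5 = 60.
Row 5 is 36/30 = 6/5 times row 1, so its entry in column 2 is 80 × 6/5 = 96.

m = 60, n = 96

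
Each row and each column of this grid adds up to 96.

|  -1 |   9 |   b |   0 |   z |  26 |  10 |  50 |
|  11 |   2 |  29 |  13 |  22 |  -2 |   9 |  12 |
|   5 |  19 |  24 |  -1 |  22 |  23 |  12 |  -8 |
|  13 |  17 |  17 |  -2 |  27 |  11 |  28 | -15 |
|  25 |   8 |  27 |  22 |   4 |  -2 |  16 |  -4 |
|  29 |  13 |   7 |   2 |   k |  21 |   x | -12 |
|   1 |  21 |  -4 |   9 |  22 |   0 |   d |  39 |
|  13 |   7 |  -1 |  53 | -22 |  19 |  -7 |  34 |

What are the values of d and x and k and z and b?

Column 3 has 29 + 24 + 17 + 27 + 7 − 4 − 1 = 99; the blank must be 96 − 99 = -3.
Row 1 has -1 + 9 − 3 + 0 + 26 + 10 + 50 = 91; the blank must be 96 − 91 = 5.
Column 5 has 5 + 22 + 22 + 27 + 4 + 22 − 22 = 80; the blank must be 96 − 80 = 16.
Row 6 has 29 + 13 + 7 + 2 + 16 + 21 − 12 = 76; the blank must be 96 − 76 = 20.
Row 7 has 1 + 21 − 4 + 9 + 22 + 0 + 39 = 88; the blank must be 96 − 88 = 8.

d = 8, x = 20, k = 16, z = 5, b = -3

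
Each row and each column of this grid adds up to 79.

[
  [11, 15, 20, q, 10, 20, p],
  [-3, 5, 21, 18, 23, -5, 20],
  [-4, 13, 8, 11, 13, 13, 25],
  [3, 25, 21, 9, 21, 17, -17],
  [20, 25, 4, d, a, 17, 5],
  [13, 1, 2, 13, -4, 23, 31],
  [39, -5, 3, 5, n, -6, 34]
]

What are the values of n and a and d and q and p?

Row 7 has 39 − 5 + 3 + 5 − 6 + 34 = 70; the blank must be 79 − 70 = 9.
Column 5 has 10 + 23 + 13 + 21 − 4 + 9 = 72; the blank must be 79 − 72 = 7.
Row 5 has 20 + 25 + 4 + 7 + 17 + 5 = 78; the blank must be 79 − 78 = 1.
Column 4 has 18 + 11 + 9 + 1 + 13 + 5 = 57; the blank must be 79 − 57 = 22.
Row 1 has 11 + 15 + 20 + 22 + 10 + 20 = 98; the blank must be 79 − 98 = -19.

n = 9, a = 7, d = 1, q = 22, p = -19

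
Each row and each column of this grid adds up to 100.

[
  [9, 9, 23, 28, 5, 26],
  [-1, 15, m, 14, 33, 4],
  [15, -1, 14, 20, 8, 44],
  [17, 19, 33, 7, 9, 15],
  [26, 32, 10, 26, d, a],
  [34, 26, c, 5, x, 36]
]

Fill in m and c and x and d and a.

Row 2 has -1 + 15 + 14 + 33 + 4 = 65; the blank must be 100 − 65 = 35.
Column 6 has 26 + 4 + 44 + 15 + 36 = 125; the blank must be 100 − 125 = -25.
Row 5 has 26 + 32 + 10 + 26 − 25 = 69; the blank must be 100 − 69 = 31.
Column 5 has 5 + 33 + 8 + 9 + 31 = 86; the blank must be 100 − 86 = 14.
Row 6 has 34 + 26 + 5 + 14 + 36 = 115; the blank must be 100 − 115 = -15.

m = 35, c = -15, x = 14, d = 31, a = -25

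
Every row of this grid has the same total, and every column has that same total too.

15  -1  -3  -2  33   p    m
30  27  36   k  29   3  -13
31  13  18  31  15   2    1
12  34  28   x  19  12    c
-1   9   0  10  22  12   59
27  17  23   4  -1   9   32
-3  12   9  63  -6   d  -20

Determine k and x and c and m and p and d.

Rows 3 and 5 both sum to 111, so that's the common total.
Row 7: -3 + 12 + 9 + 63 − 6 − 20 = 55, so its missing entry is 111 − 55 = 56.
Column 6: 3 + 2 + 12 + 12 + 9 + 56 = 94, so its missing entry is 111 − 94 = 17.
Row 1: 15 − 1 − 3 − 2 + 33 + 17 = 59, so its missing entry is 111 − 59 = 52.
Column 7: 52 − 13 + 1 + 59 + 32 − 20 = 111, so its missing entry is 111 − 111 = 0.
Row 4: 12 + 34 + 28 + 19 + 12 + 0 = 105, so its missing entry is 111 − 105 = 6.
Row 2: 30 + 27 + 36 + 29 + 3 − 13 = 112, so its missing entry is 111 − 112 = -1.

k = -1, x = 6, c = 0, m = 52, p = 17, d = 56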